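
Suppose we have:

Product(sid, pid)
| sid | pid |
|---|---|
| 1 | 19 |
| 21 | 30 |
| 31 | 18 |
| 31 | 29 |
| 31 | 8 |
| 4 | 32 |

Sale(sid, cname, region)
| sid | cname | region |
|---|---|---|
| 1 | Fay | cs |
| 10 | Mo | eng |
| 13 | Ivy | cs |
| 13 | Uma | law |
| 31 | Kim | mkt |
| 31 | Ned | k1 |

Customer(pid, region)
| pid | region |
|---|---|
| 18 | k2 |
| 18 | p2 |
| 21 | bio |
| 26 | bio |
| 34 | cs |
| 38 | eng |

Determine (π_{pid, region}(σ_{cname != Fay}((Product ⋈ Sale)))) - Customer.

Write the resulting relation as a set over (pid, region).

{(18, k1), (18, mkt), (29, k1), (29, mkt), (8, k1), (8, mkt)}

Joining Product and Sale on sid yields {(1, 19, Fay, cs), (31, 18, Kim, mkt), (31, 18, Ned, k1), (31, 29, Kim, mkt), (31, 29, Ned, k1), (31, 8, Kim, mkt), (31, 8, Ned, k1)}.
σ[cname != Fay]: keep tuples satisfying cname != Fay → {(31, 18, Kim, mkt), (31, 18, Ned, k1), (31, 29, Kim, mkt), (31, 29, Ned, k1), (31, 8, Kim, mkt), (31, 8, Ned, k1)}
π[pid, region]: project onto (pid, region) → {(18, k1), (18, mkt), (29, k1), (29, mkt), (8, k1), (8, mkt)}
Set difference of the two operands is {(18, k1), (18, mkt), (29, k1), (29, mkt), (8, k1), (8, mkt)}.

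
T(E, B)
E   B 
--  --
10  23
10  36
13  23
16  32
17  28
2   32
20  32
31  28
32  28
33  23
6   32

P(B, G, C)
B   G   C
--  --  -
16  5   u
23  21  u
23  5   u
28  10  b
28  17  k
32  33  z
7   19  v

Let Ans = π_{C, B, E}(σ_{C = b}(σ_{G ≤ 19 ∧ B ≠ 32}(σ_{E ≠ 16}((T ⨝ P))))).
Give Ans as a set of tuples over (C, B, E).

T ⋈ P (natural join on B): {(10, 23, 21, u), (10, 23, 5, u), (13, 23, 21, u), (13, 23, 5, u), (16, 32, 33, z), (17, 28, 10, b), (17, 28, 17, k), (2, 32, 33, z), (20, 32, 33, z), (31, 28, 10, b), (31, 28, 17, k), (32, 28, 10, b), (32, 28, 17, k), (33, 23, 21, u), (33, 23, 5, u), (6, 32, 33, z)}
Selection E ≠ 16: {(10, 23, 21, u), (10, 23, 5, u), (13, 23, 21, u), (13, 23, 5, u), (17, 28, 10, b), (17, 28, 17, k), (2, 32, 33, z), (20, 32, 33, z), (31, 28, 10, b), (31, 28, 17, k), (32, 28, 10, b), (32, 28, 17, k), (33, 23, 21, u), (33, 23, 5, u), (6, 32, 33, z)}
Selection G ≤ 19 ∧ B ≠ 32: {(10, 23, 5, u), (13, 23, 5, u), (17, 28, 10, b), (17, 28, 17, k), (31, 28, 10, b), (31, 28, 17, k), (32, 28, 10, b), (32, 28, 17, k), (33, 23, 5, u)}
Selection C = b: {(17, 28, 10, b), (31, 28, 10, b), (32, 28, 10, b)}
π_{C, B, E} gives {(b, 28, 17), (b, 28, 31), (b, 28, 32)}.

{(b, 28, 17), (b, 28, 31), (b, 28, 32)}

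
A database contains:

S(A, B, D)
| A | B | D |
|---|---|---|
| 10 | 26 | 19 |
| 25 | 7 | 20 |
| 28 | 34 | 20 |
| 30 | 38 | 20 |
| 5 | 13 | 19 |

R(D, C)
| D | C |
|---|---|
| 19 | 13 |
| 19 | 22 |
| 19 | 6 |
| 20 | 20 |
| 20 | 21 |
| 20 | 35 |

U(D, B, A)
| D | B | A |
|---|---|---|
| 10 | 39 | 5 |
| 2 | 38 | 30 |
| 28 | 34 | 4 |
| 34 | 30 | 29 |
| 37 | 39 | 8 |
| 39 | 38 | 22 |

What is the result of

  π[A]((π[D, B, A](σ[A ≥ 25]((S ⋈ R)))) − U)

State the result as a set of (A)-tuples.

{25, 28, 30}

Joining S and R on D yields {(10, 26, 19, 13), (10, 26, 19, 22), (10, 26, 19, 6), (25, 7, 20, 20), (25, 7, 20, 21), (25, 7, 20, 35), (28, 34, 20, 20), (28, 34, 20, 21), (28, 34, 20, 35), (30, 38, 20, 20), (30, 38, 20, 21), (30, 38, 20, 35), (5, 13, 19, 13), (5, 13, 19, 22), (5, 13, 19, 6)}.
Selection A ≥ 25: {(25, 7, 20, 20), (25, 7, 20, 21), (25, 7, 20, 35), (28, 34, 20, 20), (28, 34, 20, 21), (28, 34, 20, 35), (30, 38, 20, 20), (30, 38, 20, 21), (30, 38, 20, 35)}
π_{D, B, A} gives {(20, 34, 28), (20, 38, 30), (20, 7, 25)} (6 duplicate(s) eliminated).
Difference: {(20, 34, 28), (20, 38, 30), (20, 7, 25)} with {(10, 39, 5), (2, 38, 30), (28, 34, 4), (34, 30, 29), (37, 39, 8), (39, 38, 22)} → {(20, 34, 28), (20, 38, 30), (20, 7, 25)}
π_{A} gives {25, 28, 30}.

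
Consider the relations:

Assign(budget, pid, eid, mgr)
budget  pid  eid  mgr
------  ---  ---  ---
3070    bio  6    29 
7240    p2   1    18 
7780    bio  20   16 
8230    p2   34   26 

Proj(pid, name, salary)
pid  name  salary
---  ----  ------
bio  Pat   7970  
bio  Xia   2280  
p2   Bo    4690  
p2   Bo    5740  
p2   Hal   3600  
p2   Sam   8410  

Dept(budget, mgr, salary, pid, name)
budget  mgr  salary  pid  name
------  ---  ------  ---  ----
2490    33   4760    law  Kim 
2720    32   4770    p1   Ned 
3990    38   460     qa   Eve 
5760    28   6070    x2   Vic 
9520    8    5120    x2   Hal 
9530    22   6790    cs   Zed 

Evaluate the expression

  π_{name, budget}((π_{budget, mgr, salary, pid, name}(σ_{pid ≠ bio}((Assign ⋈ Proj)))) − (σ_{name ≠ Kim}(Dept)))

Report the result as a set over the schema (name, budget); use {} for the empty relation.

{(Bo, 7240), (Bo, 8230), (Hal, 7240), (Hal, 8230), (Sam, 7240), (Sam, 8230)}

Assign ⋈ Proj (natural join on pid): {(3070, bio, 6, 29, Pat, 7970), (3070, bio, 6, 29, Xia, 2280), (7240, p2, 1, 18, Bo, 4690), (7240, p2, 1, 18, Bo, 5740), (7240, p2, 1, 18, Hal, 3600), (7240, p2, 1, 18, Sam, 8410), (7780, bio, 20, 16, Pat, 7970), (7780, bio, 20, 16, Xia, 2280), (8230, p2, 34, 26, Bo, 4690), (8230, p2, 34, 26, Bo, 5740), (8230, p2, 34, 26, Hal, 3600), (8230, p2, 34, 26, Sam, 8410)}
σ[pid ≠ bio]: keep tuples satisfying pid ≠ bio → {(7240, p2, 1, 18, Bo, 4690), (7240, p2, 1, 18, Bo, 5740), (7240, p2, 1, 18, Hal, 3600), (7240, p2, 1, 18, Sam, 8410), (8230, p2, 34, 26, Bo, 4690), (8230, p2, 34, 26, Bo, 5740), (8230, p2, 34, 26, Hal, 3600), (8230, p2, 34, 26, Sam, 8410)}
π[budget, mgr, salary, pid, name]: project onto (budget, mgr, salary, pid, name) → {(7240, 18, 3600, p2, Hal), (7240, 18, 4690, p2, Bo), (7240, 18, 5740, p2, Bo), (7240, 18, 8410, p2, Sam), (8230, 26, 3600, p2, Hal), (8230, 26, 4690, p2, Bo), (8230, 26, 5740, p2, Bo), (8230, 26, 8410, p2, Sam)}
σ[name ≠ Kim]: keep tuples satisfying name ≠ Kim → {(2720, 32, 4770, p1, Ned), (3990, 38, 460, qa, Eve), (5760, 28, 6070, x2, Vic), (9520, 8, 5120, x2, Hal), (9530, 22, 6790, cs, Zed)}
Difference: {(7240, 18, 3600, p2, Hal), (7240, 18, 4690, p2, Bo), (7240, 18, 5740, p2, Bo), (7240, 18, 8410, p2, Sam), (8230, 26, 3600, p2, Hal), (8230, 26, 4690, p2, Bo), (8230, 26, 5740, p2, Bo), (8230, 26, 8410, p2, Sam)} with {(2720, 32, 4770, p1, Ned), (3990, 38, 460, qa, Eve), (5760, 28, 6070, x2, Vic), (9520, 8, 5120, x2, Hal), (9530, 22, 6790, cs, Zed)} → {(7240, 18, 3600, p2, Hal), (7240, 18, 4690, p2, Bo), (7240, 18, 5740, p2, Bo), (7240, 18, 8410, p2, Sam), (8230, 26, 3600, p2, Hal), (8230, 26, 4690, p2, Bo), (8230, 26, 5740, p2, Bo), (8230, 26, 8410, p2, Sam)}
π[name, budget]: project onto (name, budget) (2 duplicate(s) eliminated) → {(Bo, 7240), (Bo, 8230), (Hal, 7240), (Hal, 8230), (Sam, 7240), (Sam, 8230)}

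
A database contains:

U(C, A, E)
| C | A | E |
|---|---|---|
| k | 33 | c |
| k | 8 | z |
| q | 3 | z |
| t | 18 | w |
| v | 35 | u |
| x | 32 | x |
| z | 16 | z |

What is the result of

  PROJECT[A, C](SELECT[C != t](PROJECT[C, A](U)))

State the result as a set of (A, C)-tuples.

{(16, z), (3, q), (32, x), (33, k), (35, v), (8, k)}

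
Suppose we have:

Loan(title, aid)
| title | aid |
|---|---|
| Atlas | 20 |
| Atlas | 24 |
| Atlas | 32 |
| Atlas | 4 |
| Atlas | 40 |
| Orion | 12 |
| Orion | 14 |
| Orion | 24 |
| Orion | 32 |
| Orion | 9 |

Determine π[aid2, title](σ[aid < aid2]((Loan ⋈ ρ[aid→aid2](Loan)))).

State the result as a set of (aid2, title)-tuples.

ρ[aid→aid2]: schema becomes (title, aid2); tuples unchanged.
Loan ⋈ ρ[aid→aid2](Loan) (natural join on title): {(Atlas, 20, 20), (Atlas, 20, 24), (Atlas, 20, 32), (Atlas, 20, 4), (Atlas, 20, 40), (Atlas, 24, 20), (Atlas, 24, 24), (Atlas, 24, 32), (Atlas, 24, 4), (Atlas, 24, 40), (Atlas, 32, 20), (Atlas, 32, 24), (Atlas, 32, 32), (Atlas, 32, 4), (Atlas, 32, 40), (Atlas, 4, 20), (Atlas, 4, 24), (Atlas, 4, 32), (Atlas, 4, 4), (Atlas, 4, 40), (Atlas, 40, 20), (Atlas, 40, 24), (Atlas, 40, 32), (Atlas, 40, 4), (Atlas, 40, 40), (Orion, 12, 12), (Orion, 12, 14), (Orion, 12, 24), (Orion, 12, 32), (Orion, 12, 9), (Orion, 14, 12), (Orion, 14, 14), (Orion, 14, 24), (Orion, 14, 32), (Orion, 14, 9), (Orion, 24, 12), (Orion, 24, 14), (Orion, 24, 24), (Orion, 24, 32), (Orion, 24, 9), (Orion, 32, 12), (Orion, 32, 14), (Orion, 32, 24), (Orion, 32, 32), (Orion, 32, 9), (Orion, 9, 12), (Orion, 9, 14), (Orion, 9, 24), (Orion, 9, 32), (Orion, 9, 9)}
Selection aid < aid2: {(Atlas, 20, 24), (Atlas, 20, 32), (Atlas, 20, 40), (Atlas, 24, 32), (Atlas, 24, 40), (Atlas, 32, 40), (Atlas, 4, 20), (Atlas, 4, 24), (Atlas, 4, 32), (Atlas, 4, 40), (Orion, 12, 14), (Orion, 12, 24), (Orion, 12, 32), (Orion, 14, 24), (Orion, 14, 32), (Orion, 24, 32), (Orion, 9, 12), (Orion, 9, 14), (Orion, 9, 24), (Orion, 9, 32)}
Keep only column(s) aid2, title (12 duplicate(s) eliminated): {(12, Orion), (14, Orion), (20, Atlas), (24, Atlas), (24, Orion), (32, Atlas), (32, Orion), (40, Atlas)}

{(12, Orion), (14, Orion), (20, Atlas), (24, Atlas), (24, Orion), (32, Atlas), (32, Orion), (40, Atlas)}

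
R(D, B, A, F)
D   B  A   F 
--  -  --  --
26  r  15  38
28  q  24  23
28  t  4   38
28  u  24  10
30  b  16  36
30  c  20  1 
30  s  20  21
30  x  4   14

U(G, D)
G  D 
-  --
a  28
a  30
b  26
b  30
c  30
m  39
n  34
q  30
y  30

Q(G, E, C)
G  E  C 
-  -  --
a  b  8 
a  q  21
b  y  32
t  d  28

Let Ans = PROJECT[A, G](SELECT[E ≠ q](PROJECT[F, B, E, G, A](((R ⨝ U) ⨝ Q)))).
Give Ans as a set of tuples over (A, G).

{(15, b), (16, a), (16, b), (20, a), (20, b), (24, a), (4, a), (4, b)}

Natural join on D: {(26, r, 15, 38, b), (28, q, 24, 23, a), (28, t, 4, 38, a), (28, u, 24, 10, a), (30, b, 16, 36, a), (30, b, 16, 36, b), (30, b, 16, 36, c), (30, b, 16, 36, q), (30, b, 16, 36, y), (30, c, 20, 1, a), (30, c, 20, 1, b), (30, c, 20, 1, c), (30, c, 20, 1, q), (30, c, 20, 1, y), (30, s, 20, 21, a), (30, s, 20, 21, b), (30, s, 20, 21, c), (30, s, 20, 21, q), (30, s, 20, 21, y), (30, x, 4, 14, a), (30, x, 4, 14, b), (30, x, 4, 14, c), (30, x, 4, 14, q), (30, x, 4, 14, y)}
Natural join on G: {(26, r, 15, 38, b, y, 32), (28, q, 24, 23, a, b, 8), (28, q, 24, 23, a, q, 21), (28, t, 4, 38, a, b, 8), (28, t, 4, 38, a, q, 21), (28, u, 24, 10, a, b, 8), (28, u, 24, 10, a, q, 21), (30, b, 16, 36, a, b, 8), (30, b, 16, 36, a, q, 21), (30, b, 16, 36, b, y, 32), (30, c, 20, 1, a, b, 8), (30, c, 20, 1, a, q, 21), (30, c, 20, 1, b, y, 32), (30, s, 20, 21, a, b, 8), (30, s, 20, 21, a, q, 21), (30, s, 20, 21, b, y, 32), (30, x, 4, 14, a, b, 8), (30, x, 4, 14, a, q, 21), (30, x, 4, 14, b, y, 32)}
π_{F, B, E, G, A} gives {(1, c, b, a, 20), (1, c, q, a, 20), (1, c, y, b, 20), (10, u, b, a, 24), (10, u, q, a, 24), (14, x, b, a, 4), (14, x, q, a, 4), (14, x, y, b, 4), (21, s, b, a, 20), (21, s, q, a, 20), (21, s, y, b, 20), (23, q, b, a, 24), (23, q, q, a, 24), (36, b, b, a, 16), (36, b, q, a, 16), (36, b, y, b, 16), (38, r, y, b, 15), (38, t, b, a, 4), (38, t, q, a, 4)}.
σ[E ≠ q]: keep tuples satisfying E ≠ q → {(1, c, b, a, 20), (1, c, y, b, 20), (10, u, b, a, 24), (14, x, b, a, 4), (14, x, y, b, 4), (21, s, b, a, 20), (21, s, y, b, 20), (23, q, b, a, 24), (36, b, b, a, 16), (36, b, y, b, 16), (38, r, y, b, 15), (38, t, b, a, 4)}
π_{A, G} gives {(15, b), (16, a), (16, b), (20, a), (20, b), (24, a), (4, a), (4, b)} (4 duplicate(s) eliminated).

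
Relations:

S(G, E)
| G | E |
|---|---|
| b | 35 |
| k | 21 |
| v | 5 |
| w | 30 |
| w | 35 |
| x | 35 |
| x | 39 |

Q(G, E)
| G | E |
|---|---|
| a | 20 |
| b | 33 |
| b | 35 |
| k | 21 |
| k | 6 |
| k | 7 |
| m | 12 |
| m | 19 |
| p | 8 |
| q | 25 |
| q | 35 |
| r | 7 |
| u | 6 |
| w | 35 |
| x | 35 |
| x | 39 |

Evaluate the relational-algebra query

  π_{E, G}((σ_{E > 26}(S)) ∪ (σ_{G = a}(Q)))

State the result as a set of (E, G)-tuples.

{(20, a), (30, w), (35, b), (35, w), (35, x), (39, x)}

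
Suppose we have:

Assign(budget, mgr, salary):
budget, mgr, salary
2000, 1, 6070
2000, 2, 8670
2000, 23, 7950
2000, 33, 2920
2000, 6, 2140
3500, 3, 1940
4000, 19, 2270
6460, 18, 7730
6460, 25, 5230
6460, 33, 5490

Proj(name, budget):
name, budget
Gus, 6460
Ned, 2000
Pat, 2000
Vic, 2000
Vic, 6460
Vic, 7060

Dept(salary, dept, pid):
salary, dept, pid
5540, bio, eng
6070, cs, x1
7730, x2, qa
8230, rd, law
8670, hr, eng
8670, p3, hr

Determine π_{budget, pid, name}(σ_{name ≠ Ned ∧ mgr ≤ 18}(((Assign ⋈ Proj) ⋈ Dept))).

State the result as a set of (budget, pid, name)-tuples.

Joining Assign and Proj on budget yields {(2000, 1, 6070, Ned), (2000, 1, 6070, Pat), (2000, 1, 6070, Vic), (2000, 2, 8670, Ned), (2000, 2, 8670, Pat), (2000, 2, 8670, Vic), (2000, 23, 7950, Ned), (2000, 23, 7950, Pat), (2000, 23, 7950, Vic), (2000, 33, 2920, Ned), (2000, 33, 2920, Pat), (2000, 33, 2920, Vic), (2000, 6, 2140, Ned), (2000, 6, 2140, Pat), (2000, 6, 2140, Vic), (6460, 18, 7730, Gus), (6460, 18, 7730, Vic), (6460, 25, 5230, Gus), (6460, 25, 5230, Vic), (6460, 33, 5490, Gus), (6460, 33, 5490, Vic)}.
Joining (Assign ⋈ Proj) and Dept on salary yields {(2000, 1, 6070, Ned, cs, x1), (2000, 1, 6070, Pat, cs, x1), (2000, 1, 6070, Vic, cs, x1), (2000, 2, 8670, Ned, hr, eng), (2000, 2, 8670, Ned, p3, hr), (2000, 2, 8670, Pat, hr, eng), (2000, 2, 8670, Pat, p3, hr), (2000, 2, 8670, Vic, hr, eng), (2000, 2, 8670, Vic, p3, hr), (6460, 18, 7730, Gus, x2, qa), (6460, 18, 7730, Vic, x2, qa)}.
σ[name ≠ Ned ∧ mgr ≤ 18]: keep tuples satisfying name ≠ Ned ∧ mgr ≤ 18 → {(2000, 1, 6070, Pat, cs, x1), (2000, 1, 6070, Vic, cs, x1), (2000, 2, 8670, Pat, hr, eng), (2000, 2, 8670, Pat, p3, hr), (2000, 2, 8670, Vic, hr, eng), (2000, 2, 8670, Vic, p3, hr), (6460, 18, 7730, Gus, x2, qa), (6460, 18, 7730, Vic, x2, qa)}
Projecting to budget, pid, name: {(2000, eng, Pat), (2000, eng, Vic), (2000, hr, Pat), (2000, hr, Vic), (2000, x1, Pat), (2000, x1, Vic), (6460, qa, Gus), (6460, qa, Vic)}

{(2000, eng, Pat), (2000, eng, Vic), (2000, hr, Pat), (2000, hr, Vic), (2000, x1, Pat), (2000, x1, Vic), (6460, qa, Gus), (6460, qa, Vic)}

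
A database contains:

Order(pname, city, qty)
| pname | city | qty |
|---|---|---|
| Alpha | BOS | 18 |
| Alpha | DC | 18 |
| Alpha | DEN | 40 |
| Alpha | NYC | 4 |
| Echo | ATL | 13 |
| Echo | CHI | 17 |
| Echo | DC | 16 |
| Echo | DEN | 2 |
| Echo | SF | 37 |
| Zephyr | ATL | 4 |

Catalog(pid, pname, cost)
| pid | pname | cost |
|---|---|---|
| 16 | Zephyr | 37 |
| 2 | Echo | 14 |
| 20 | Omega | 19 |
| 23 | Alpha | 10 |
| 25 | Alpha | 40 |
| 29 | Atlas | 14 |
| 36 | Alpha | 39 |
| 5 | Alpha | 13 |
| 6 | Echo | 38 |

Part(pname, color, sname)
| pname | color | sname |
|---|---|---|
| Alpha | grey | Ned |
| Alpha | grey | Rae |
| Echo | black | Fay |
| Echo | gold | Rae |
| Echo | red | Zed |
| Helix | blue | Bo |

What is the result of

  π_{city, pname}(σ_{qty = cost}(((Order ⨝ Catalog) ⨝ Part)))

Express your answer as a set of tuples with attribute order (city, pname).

Joining Order and Catalog on pname yields {(Alpha, BOS, 18, 23, 10), (Alpha, BOS, 18, 25, 40), (Alpha, BOS, 18, 36, 39), (Alpha, BOS, 18, 5, 13), (Alpha, DC, 18, 23, 10), (Alpha, DC, 18, 25, 40), (Alpha, DC, 18, 36, 39), (Alpha, DC, 18, 5, 13), (Alpha, DEN, 40, 23, 10), (Alpha, DEN, 40, 25, 40), (Alpha, DEN, 40, 36, 39), (Alpha, DEN, 40, 5, 13), (Alpha, NYC, 4, 23, 10), (Alpha, NYC, 4, 25, 40), (Alpha, NYC, 4, 36, 39), (Alpha, NYC, 4, 5, 13), (Echo, ATL, 13, 2, 14), (Echo, ATL, 13, 6, 38), (Echo, CHI, 17, 2, 14), (Echo, CHI, 17, 6, 38), (Echo, DC, 16, 2, 14), (Echo, DC, 16, 6, 38), (Echo, DEN, 2, 2, 14), (Echo, DEN, 2, 6, 38), (Echo, SF, 37, 2, 14), (Echo, SF, 37, 6, 38), (Zephyr, ATL, 4, 16, 37)}.
Joining (Order ⨝ Catalog) and Part on pname yields {(Alpha, BOS, 18, 23, 10, grey, Ned), (Alpha, BOS, 18, 23, 10, grey, Rae), (Alpha, BOS, 18, 25, 40, grey, Ned), (Alpha, BOS, 18, 25, 40, grey, Rae), (Alpha, BOS, 18, 36, 39, grey, Ned), (Alpha, BOS, 18, 36, 39, grey, Rae), (Alpha, BOS, 18, 5, 13, grey, Ned), (Alpha, BOS, 18, 5, 13, grey, Rae), (Alpha, DC, 18, 23, 10, grey, Ned), (Alpha, DC, 18, 23, 10, grey, Rae), (Alpha, DC, 18, 25, 40, grey, Ned), (Alpha, DC, 18, 25, 40, grey, Rae), (Alpha, DC, 18, 36, 39, grey, Ned), (Alpha, DC, 18, 36, 39, grey, Rae), (Alpha, DC, 18, 5, 13, grey, Ned), (Alpha, DC, 18, 5, 13, grey, Rae), (Alpha, DEN, 40, 23, 10, grey, Ned), (Alpha, DEN, 40, 23, 10, grey, Rae), (Alpha, DEN, 40, 25, 40, grey, Ned), (Alpha, DEN, 40, 25, 40, grey, Rae), (Alpha, DEN, 40, 36, 39, grey, Ned), (Alpha, DEN, 40, 36, 39, grey, Rae), (Alpha, DEN, 40, 5, 13, grey, Ned), (Alpha, DEN, 40, 5, 13, grey, Rae), (Alpha, NYC, 4, 23, 10, grey, Ned), (Alpha, NYC, 4, 23, 10, grey, Rae), (Alpha, NYC, 4, 25, 40, grey, Ned), (Alpha, NYC, 4, 25, 40, grey, Rae), (Alpha, NYC, 4, 36, 39, grey, Ned), (Alpha, NYC, 4, 36, 39, grey, Rae), (Alpha, NYC, 4, 5, 13, grey, Ned), (Alpha, NYC, 4, 5, 13, grey, Rae), (Echo, ATL, 13, 2, 14, black, Fay), (Echo, ATL, 13, 2, 14, gold, Rae), (Echo, ATL, 13, 2, 14, red, Zed), (Echo, ATL, 13, 6, 38, black, Fay), (Echo, ATL, 13, 6, 38, gold, Rae), (Echo, ATL, 13, 6, 38, red, Zed), (Echo, CHI, 17, 2, 14, black, Fay), (Echo, CHI, 17, 2, 14, gold, Rae), (Echo, CHI, 17, 2, 14, red, Zed), (Echo, CHI, 17, 6, 38, black, Fay), (Echo, CHI, 17, 6, 38, gold, Rae), (Echo, CHI, 17, 6, 38, red, Zed), (Echo, DC, 16, 2, 14, black, Fay), (Echo, DC, 16, 2, 14, gold, Rae), (Echo, DC, 16, 2, 14, red, Zed), (Echo, DC, 16, 6, 38, black, Fay), (Echo, DC, 16, 6, 38, gold, Rae), (Echo, DC, 16, 6, 38, red, Zed), (Echo, DEN, 2, 2, 14, black, Fay), (Echo, DEN, 2, 2, 14, gold, Rae), (Echo, DEN, 2, 2, 14, red, Zed), (Echo, DEN, 2, 6, 38, black, Fay), (Echo, DEN, 2, 6, 38, gold, Rae), (Echo, DEN, 2, 6, 38, red, Zed), (Echo, SF, 37, 2, 14, black, Fay), (Echo, SF, 37, 2, 14, gold, Rae), (Echo, SF, 37, 2, 14, red, Zed), (Echo, SF, 37, 6, 38, black, Fay), (Echo, SF, 37, 6, 38, gold, Rae), (Echo, SF, 37, 6, 38, red, Zed)}.
Filtering on qty = cost leaves {(Alpha, DEN, 40, 25, 40, grey, Ned), (Alpha, DEN, 40, 25, 40, grey, Rae)}.
π[city, pname]: project onto (city, pname) (1 duplicate(s) eliminated) → {(DEN, Alpha)}

{(DEN, Alpha)}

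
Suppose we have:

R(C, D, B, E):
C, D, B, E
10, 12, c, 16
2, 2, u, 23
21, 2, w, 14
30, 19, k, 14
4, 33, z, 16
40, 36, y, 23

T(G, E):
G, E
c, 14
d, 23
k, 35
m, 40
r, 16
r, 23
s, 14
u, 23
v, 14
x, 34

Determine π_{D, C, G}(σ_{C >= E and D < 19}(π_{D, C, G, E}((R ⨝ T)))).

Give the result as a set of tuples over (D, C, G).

{(2, 21, c), (2, 21, s), (2, 21, v)}

Natural join on E: {(10, 12, c, 16, r), (2, 2, u, 23, d), (2, 2, u, 23, r), (2, 2, u, 23, u), (21, 2, w, 14, c), (21, 2, w, 14, s), (21, 2, w, 14, v), (30, 19, k, 14, c), (30, 19, k, 14, s), (30, 19, k, 14, v), (4, 33, z, 16, r), (40, 36, y, 23, d), (40, 36, y, 23, r), (40, 36, y, 23, u)}
π[D, C, G, E]: project onto (D, C, G, E) → {(12, 10, r, 16), (19, 30, c, 14), (19, 30, s, 14), (19, 30, v, 14), (2, 2, d, 23), (2, 2, r, 23), (2, 2, u, 23), (2, 21, c, 14), (2, 21, s, 14), (2, 21, v, 14), (33, 4, r, 16), (36, 40, d, 23), (36, 40, r, 23), (36, 40, u, 23)}
Filtering on C >= E and D < 19 leaves {(2, 21, c, 14), (2, 21, s, 14), (2, 21, v, 14)}.
π[D, C, G]: project onto (D, C, G) → {(2, 21, c), (2, 21, s), (2, 21, v)}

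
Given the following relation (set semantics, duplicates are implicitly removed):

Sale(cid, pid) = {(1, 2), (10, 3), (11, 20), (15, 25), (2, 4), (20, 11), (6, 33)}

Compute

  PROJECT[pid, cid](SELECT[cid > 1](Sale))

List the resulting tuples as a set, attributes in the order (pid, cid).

{(11, 20), (20, 11), (25, 15), (3, 10), (33, 6), (4, 2)}

σ[cid > 1]: keep tuples satisfying cid > 1 → {(10, 3), (11, 20), (15, 25), (2, 4), (20, 11), (6, 33)}
π[pid, cid]: project onto (pid, cid) → {(11, 20), (20, 11), (25, 15), (3, 10), (33, 6), (4, 2)}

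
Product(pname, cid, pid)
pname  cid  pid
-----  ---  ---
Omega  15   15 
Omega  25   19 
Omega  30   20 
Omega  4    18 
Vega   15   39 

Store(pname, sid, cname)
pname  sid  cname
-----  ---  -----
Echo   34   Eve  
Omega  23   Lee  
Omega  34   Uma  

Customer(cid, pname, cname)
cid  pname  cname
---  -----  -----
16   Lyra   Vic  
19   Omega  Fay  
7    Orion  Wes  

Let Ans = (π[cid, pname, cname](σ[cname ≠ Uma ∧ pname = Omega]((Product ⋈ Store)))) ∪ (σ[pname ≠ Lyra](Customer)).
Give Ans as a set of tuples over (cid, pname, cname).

{(15, Omega, Lee), (19, Omega, Fay), (25, Omega, Lee), (30, Omega, Lee), (4, Omega, Lee), (7, Orion, Wes)}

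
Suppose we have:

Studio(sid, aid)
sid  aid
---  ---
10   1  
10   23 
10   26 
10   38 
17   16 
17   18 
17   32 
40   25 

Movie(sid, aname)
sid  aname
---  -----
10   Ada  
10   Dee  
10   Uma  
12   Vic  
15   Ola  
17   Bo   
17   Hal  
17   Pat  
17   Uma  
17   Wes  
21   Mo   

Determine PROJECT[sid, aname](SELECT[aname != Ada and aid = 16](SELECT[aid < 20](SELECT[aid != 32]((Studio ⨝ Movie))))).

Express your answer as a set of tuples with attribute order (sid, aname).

Studio ⋈ Movie (natural join on sid): {(10, 1, Ada), (10, 1, Dee), (10, 1, Uma), (10, 23, Ada), (10, 23, Dee), (10, 23, Uma), (10, 26, Ada), (10, 26, Dee), (10, 26, Uma), (10, 38, Ada), (10, 38, Dee), (10, 38, Uma), (17, 16, Bo), (17, 16, Hal), (17, 16, Pat), (17, 16, Uma), (17, 16, Wes), (17, 18, Bo), (17, 18, Hal), (17, 18, Pat), (17, 18, Uma), (17, 18, Wes), (17, 32, Bo), (17, 32, Hal), (17, 32, Pat), (17, 32, Uma), (17, 32, Wes)}
σ[aid != 32]: keep tuples satisfying aid != 32 → {(10, 1, Ada), (10, 1, Dee), (10, 1, Uma), (10, 23, Ada), (10, 23, Dee), (10, 23, Uma), (10, 26, Ada), (10, 26, Dee), (10, 26, Uma), (10, 38, Ada), (10, 38, Dee), (10, 38, Uma), (17, 16, Bo), (17, 16, Hal), (17, 16, Pat), (17, 16, Uma), (17, 16, Wes), (17, 18, Bo), (17, 18, Hal), (17, 18, Pat), (17, 18, Uma), (17, 18, Wes)}
σ[aid < 20]: keep tuples satisfying aid < 20 → {(10, 1, Ada), (10, 1, Dee), (10, 1, Uma), (17, 16, Bo), (17, 16, Hal), (17, 16, Pat), (17, 16, Uma), (17, 16, Wes), (17, 18, Bo), (17, 18, Hal), (17, 18, Pat), (17, 18, Uma), (17, 18, Wes)}
σ[aname != Ada and aid = 16]: keep tuples satisfying aname != Ada and aid = 16 → {(17, 16, Bo), (17, 16, Hal), (17, 16, Pat), (17, 16, Uma), (17, 16, Wes)}
Keep only column(s) sid, aname: {(17, Bo), (17, Hal), (17, Pat), (17, Uma), (17, Wes)}

{(17, Bo), (17, Hal), (17, Pat), (17, Uma), (17, Wes)}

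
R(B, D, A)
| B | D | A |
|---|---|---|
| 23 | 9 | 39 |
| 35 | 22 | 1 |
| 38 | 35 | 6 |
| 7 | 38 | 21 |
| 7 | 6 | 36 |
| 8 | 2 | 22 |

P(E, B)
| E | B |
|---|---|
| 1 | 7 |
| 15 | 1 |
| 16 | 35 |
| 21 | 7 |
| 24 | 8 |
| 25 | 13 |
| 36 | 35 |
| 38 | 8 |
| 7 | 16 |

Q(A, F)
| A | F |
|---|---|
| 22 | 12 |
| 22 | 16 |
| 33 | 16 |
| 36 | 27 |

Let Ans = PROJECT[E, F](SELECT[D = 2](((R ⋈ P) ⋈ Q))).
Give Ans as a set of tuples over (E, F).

{(24, 12), (24, 16), (38, 12), (38, 16)}

Joining R and P on B yields {(35, 22, 1, 16), (35, 22, 1, 36), (7, 38, 21, 1), (7, 38, 21, 21), (7, 6, 36, 1), (7, 6, 36, 21), (8, 2, 22, 24), (8, 2, 22, 38)}.
Joining (R ⋈ P) and Q on A yields {(7, 6, 36, 1, 27), (7, 6, 36, 21, 27), (8, 2, 22, 24, 12), (8, 2, 22, 24, 16), (8, 2, 22, 38, 12), (8, 2, 22, 38, 16)}.
Selection D = 2: {(8, 2, 22, 24, 12), (8, 2, 22, 24, 16), (8, 2, 22, 38, 12), (8, 2, 22, 38, 16)}
Keep only column(s) E, F: {(24, 12), (24, 16), (38, 12), (38, 16)}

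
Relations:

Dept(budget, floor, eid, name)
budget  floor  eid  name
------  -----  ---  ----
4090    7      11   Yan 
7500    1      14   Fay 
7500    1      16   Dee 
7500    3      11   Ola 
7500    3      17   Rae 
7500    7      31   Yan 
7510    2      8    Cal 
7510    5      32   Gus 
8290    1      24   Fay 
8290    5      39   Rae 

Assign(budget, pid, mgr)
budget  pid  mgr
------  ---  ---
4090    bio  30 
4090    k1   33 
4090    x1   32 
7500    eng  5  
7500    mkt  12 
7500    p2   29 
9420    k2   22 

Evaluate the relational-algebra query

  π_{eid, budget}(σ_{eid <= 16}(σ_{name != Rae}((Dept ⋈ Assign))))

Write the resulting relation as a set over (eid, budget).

{(11, 4090), (11, 7500), (14, 7500), (16, 7500)}

Natural join on budget: {(4090, 7, 11, Yan, bio, 30), (4090, 7, 11, Yan, k1, 33), (4090, 7, 11, Yan, x1, 32), (7500, 1, 14, Fay, eng, 5), (7500, 1, 14, Fay, mkt, 12), (7500, 1, 14, Fay, p2, 29), (7500, 1, 16, Dee, eng, 5), (7500, 1, 16, Dee, mkt, 12), (7500, 1, 16, Dee, p2, 29), (7500, 3, 11, Ola, eng, 5), (7500, 3, 11, Ola, mkt, 12), (7500, 3, 11, Ola, p2, 29), (7500, 3, 17, Rae, eng, 5), (7500, 3, 17, Rae, mkt, 12), (7500, 3, 17, Rae, p2, 29), (7500, 7, 31, Yan, eng, 5), (7500, 7, 31, Yan, mkt, 12), (7500, 7, 31, Yan, p2, 29)}
Filtering on name != Rae leaves {(4090, 7, 11, Yan, bio, 30), (4090, 7, 11, Yan, k1, 33), (4090, 7, 11, Yan, x1, 32), (7500, 1, 14, Fay, eng, 5), (7500, 1, 14, Fay, mkt, 12), (7500, 1, 14, Fay, p2, 29), (7500, 1, 16, Dee, eng, 5), (7500, 1, 16, Dee, mkt, 12), (7500, 1, 16, Dee, p2, 29), (7500, 3, 11, Ola, eng, 5), (7500, 3, 11, Ola, mkt, 12), (7500, 3, 11, Ola, p2, 29), (7500, 7, 31, Yan, eng, 5), (7500, 7, 31, Yan, mkt, 12), (7500, 7, 31, Yan, p2, 29)}.
Filtering on eid <= 16 leaves {(4090, 7, 11, Yan, bio, 30), (4090, 7, 11, Yan, k1, 33), (4090, 7, 11, Yan, x1, 32), (7500, 1, 14, Fay, eng, 5), (7500, 1, 14, Fay, mkt, 12), (7500, 1, 14, Fay, p2, 29), (7500, 1, 16, Dee, eng, 5), (7500, 1, 16, Dee, mkt, 12), (7500, 1, 16, Dee, p2, 29), (7500, 3, 11, Ola, eng, 5), (7500, 3, 11, Ola, mkt, 12), (7500, 3, 11, Ola, p2, 29)}.
Projecting to eid, budget (8 duplicate(s) eliminated): {(11, 4090), (11, 7500), (14, 7500), (16, 7500)}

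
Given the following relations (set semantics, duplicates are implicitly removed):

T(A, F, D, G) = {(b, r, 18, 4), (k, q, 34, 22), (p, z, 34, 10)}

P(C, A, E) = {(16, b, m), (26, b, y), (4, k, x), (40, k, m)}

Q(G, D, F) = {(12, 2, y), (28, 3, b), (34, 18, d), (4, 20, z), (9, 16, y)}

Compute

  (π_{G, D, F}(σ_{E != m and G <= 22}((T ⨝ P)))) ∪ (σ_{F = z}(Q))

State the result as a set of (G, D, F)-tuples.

{(22, 34, q), (4, 18, r), (4, 20, z)}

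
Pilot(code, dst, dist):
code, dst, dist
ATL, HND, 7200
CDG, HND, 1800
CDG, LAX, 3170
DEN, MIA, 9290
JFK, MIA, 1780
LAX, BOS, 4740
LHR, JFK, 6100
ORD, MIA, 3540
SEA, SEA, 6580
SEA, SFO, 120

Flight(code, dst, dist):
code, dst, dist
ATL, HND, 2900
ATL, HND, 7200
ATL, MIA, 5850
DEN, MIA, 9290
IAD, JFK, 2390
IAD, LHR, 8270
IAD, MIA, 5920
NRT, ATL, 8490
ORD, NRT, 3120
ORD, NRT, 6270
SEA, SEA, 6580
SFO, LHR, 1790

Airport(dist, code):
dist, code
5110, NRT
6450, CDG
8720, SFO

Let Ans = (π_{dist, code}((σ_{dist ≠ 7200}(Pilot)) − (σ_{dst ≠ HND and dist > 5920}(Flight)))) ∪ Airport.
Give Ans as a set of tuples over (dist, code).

Selection dist ≠ 7200: {(CDG, HND, 1800), (CDG, LAX, 3170), (DEN, MIA, 9290), (JFK, MIA, 1780), (LAX, BOS, 4740), (LHR, JFK, 6100), (ORD, MIA, 3540), (SEA, SEA, 6580), (SEA, SFO, 120)}
Selection dst ≠ HND and dist > 5920: {(DEN, MIA, 9290), (IAD, LHR, 8270), (NRT, ATL, 8490), (ORD, NRT, 6270), (SEA, SEA, 6580)}
Taking the difference: {(CDG, HND, 1800), (CDG, LAX, 3170), (JFK, MIA, 1780), (LAX, BOS, 4740), (LHR, JFK, 6100), (ORD, MIA, 3540), (SEA, SFO, 120)}
π[dist, code]: project onto (dist, code) → {(120, SEA), (1780, JFK), (1800, CDG), (3170, CDG), (3540, ORD), (4740, LAX), (6100, LHR)}
Taking the union: {(120, SEA), (1780, JFK), (1800, CDG), (3170, CDG), (3540, ORD), (4740, LAX), (5110, NRT), (6100, LHR), (6450, CDG), (8720, SFO)}

{(120, SEA), (1780, JFK), (1800, CDG), (3170, CDG), (3540, ORD), (4740, LAX), (5110, NRT), (6100, LHR), (6450, CDG), (8720, SFO)}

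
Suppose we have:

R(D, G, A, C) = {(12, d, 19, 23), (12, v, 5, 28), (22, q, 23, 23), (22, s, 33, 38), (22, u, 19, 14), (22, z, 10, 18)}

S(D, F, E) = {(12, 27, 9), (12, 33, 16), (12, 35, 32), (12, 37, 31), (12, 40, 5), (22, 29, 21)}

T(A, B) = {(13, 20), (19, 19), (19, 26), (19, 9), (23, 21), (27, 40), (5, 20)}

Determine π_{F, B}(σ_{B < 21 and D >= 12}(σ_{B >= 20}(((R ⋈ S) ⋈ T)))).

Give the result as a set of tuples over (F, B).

{(27, 20), (33, 20), (35, 20), (37, 20), (40, 20)}

Joining R and S on D yields {(12, d, 19, 23, 27, 9), (12, d, 19, 23, 33, 16), (12, d, 19, 23, 35, 32), (12, d, 19, 23, 37, 31), (12, d, 19, 23, 40, 5), (12, v, 5, 28, 27, 9), (12, v, 5, 28, 33, 16), (12, v, 5, 28, 35, 32), (12, v, 5, 28, 37, 31), (12, v, 5, 28, 40, 5), (22, q, 23, 23, 29, 21), (22, s, 33, 38, 29, 21), (22, u, 19, 14, 29, 21), (22, z, 10, 18, 29, 21)}.
Joining (R ⋈ S) and T on A yields {(12, d, 19, 23, 27, 9, 19), (12, d, 19, 23, 27, 9, 26), (12, d, 19, 23, 27, 9, 9), (12, d, 19, 23, 33, 16, 19), (12, d, 19, 23, 33, 16, 26), (12, d, 19, 23, 33, 16, 9), (12, d, 19, 23, 35, 32, 19), (12, d, 19, 23, 35, 32, 26), (12, d, 19, 23, 35, 32, 9), (12, d, 19, 23, 37, 31, 19), (12, d, 19, 23, 37, 31, 26), (12, d, 19, 23, 37, 31, 9), (12, d, 19, 23, 40, 5, 19), (12, d, 19, 23, 40, 5, 26), (12, d, 19, 23, 40, 5, 9), (12, v, 5, 28, 27, 9, 20), (12, v, 5, 28, 33, 16, 20), (12, v, 5, 28, 35, 32, 20), (12, v, 5, 28, 37, 31, 20), (12, v, 5, 28, 40, 5, 20), (22, q, 23, 23, 29, 21, 21), (22, u, 19, 14, 29, 21, 19), (22, u, 19, 14, 29, 21, 26), (22, u, 19, 14, 29, 21, 9)}.
σ[B >= 20]: keep tuples satisfying B >= 20 → {(12, d, 19, 23, 27, 9, 26), (12, d, 19, 23, 33, 16, 26), (12, d, 19, 23, 35, 32, 26), (12, d, 19, 23, 37, 31, 26), (12, d, 19, 23, 40, 5, 26), (12, v, 5, 28, 27, 9, 20), (12, v, 5, 28, 33, 16, 20), (12, v, 5, 28, 35, 32, 20), (12, v, 5, 28, 37, 31, 20), (12, v, 5, 28, 40, 5, 20), (22, q, 23, 23, 29, 21, 21), (22, u, 19, 14, 29, 21, 26)}
σ[B < 21 and D >= 12]: keep tuples satisfying B < 21 and D >= 12 → {(12, v, 5, 28, 27, 9, 20), (12, v, 5, 28, 33, 16, 20), (12, v, 5, 28, 35, 32, 20), (12, v, 5, 28, 37, 31, 20), (12, v, 5, 28, 40, 5, 20)}
π[F, B]: project onto (F, B) → {(27, 20), (33, 20), (35, 20), (37, 20), (40, 20)}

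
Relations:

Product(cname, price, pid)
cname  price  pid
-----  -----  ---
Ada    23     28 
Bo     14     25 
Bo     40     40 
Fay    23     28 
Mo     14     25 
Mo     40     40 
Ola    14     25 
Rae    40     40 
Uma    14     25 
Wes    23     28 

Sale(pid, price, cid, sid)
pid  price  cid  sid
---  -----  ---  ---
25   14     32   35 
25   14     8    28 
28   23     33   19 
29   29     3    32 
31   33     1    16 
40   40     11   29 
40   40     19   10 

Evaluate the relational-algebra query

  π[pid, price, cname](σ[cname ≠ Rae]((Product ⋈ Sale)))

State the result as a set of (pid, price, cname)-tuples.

{(25, 14, Bo), (25, 14, Mo), (25, 14, Ola), (25, 14, Uma), (28, 23, Ada), (28, 23, Fay), (28, 23, Wes), (40, 40, Bo), (40, 40, Mo)}

Product ⋈ Sale (natural join on price, pid): {(Ada, 23, 28, 33, 19), (Bo, 14, 25, 32, 35), (Bo, 14, 25, 8, 28), (Bo, 40, 40, 11, 29), (Bo, 40, 40, 19, 10), (Fay, 23, 28, 33, 19), (Mo, 14, 25, 32, 35), (Mo, 14, 25, 8, 28), (Mo, 40, 40, 11, 29), (Mo, 40, 40, 19, 10), (Ola, 14, 25, 32, 35), (Ola, 14, 25, 8, 28), (Rae, 40, 40, 11, 29), (Rae, 40, 40, 19, 10), (Uma, 14, 25, 32, 35), (Uma, 14, 25, 8, 28), (Wes, 23, 28, 33, 19)}
Apply σ_{cname ≠ Rae}; surviving tuples: {(Ada, 23, 28, 33, 19), (Bo, 14, 25, 32, 35), (Bo, 14, 25, 8, 28), (Bo, 40, 40, 11, 29), (Bo, 40, 40, 19, 10), (Fay, 23, 28, 33, 19), (Mo, 14, 25, 32, 35), (Mo, 14, 25, 8, 28), (Mo, 40, 40, 11, 29), (Mo, 40, 40, 19, 10), (Ola, 14, 25, 32, 35), (Ola, 14, 25, 8, 28), (Uma, 14, 25, 32, 35), (Uma, 14, 25, 8, 28), (Wes, 23, 28, 33, 19)}
π_{pid, price, cname} gives {(25, 14, Bo), (25, 14, Mo), (25, 14, Ola), (25, 14, Uma), (28, 23, Ada), (28, 23, Fay), (28, 23, Wes), (40, 40, Bo), (40, 40, Mo)} (6 duplicate(s) eliminated).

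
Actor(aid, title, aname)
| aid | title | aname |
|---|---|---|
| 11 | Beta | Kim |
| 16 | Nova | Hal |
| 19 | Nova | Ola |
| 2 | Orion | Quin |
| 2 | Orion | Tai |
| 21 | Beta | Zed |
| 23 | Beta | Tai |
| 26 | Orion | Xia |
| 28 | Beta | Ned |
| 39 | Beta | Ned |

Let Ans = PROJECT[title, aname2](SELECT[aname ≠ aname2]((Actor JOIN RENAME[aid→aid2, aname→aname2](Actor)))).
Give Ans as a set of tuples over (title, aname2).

ρ[aid→aid2, aname→aname2]: schema becomes (aid2, title, aname2); tuples unchanged.
Natural join on title: {(11, Beta, Kim, 11, Kim), (11, Beta, Kim, 21, Zed), (11, Beta, Kim, 23, Tai), (11, Beta, Kim, 28, Ned), (11, Beta, Kim, 39, Ned), (16, Nova, Hal, 16, Hal), (16, Nova, Hal, 19, Ola), (19, Nova, Ola, 16, Hal), (19, Nova, Ola, 19, Ola), (2, Orion, Quin, 2, Quin), (2, Orion, Quin, 2, Tai), (2, Orion, Quin, 26, Xia), (2, Orion, Tai, 2, Quin), (2, Orion, Tai, 2, Tai), (2, Orion, Tai, 26, Xia), (21, Beta, Zed, 11, Kim), (21, Beta, Zed, 21, Zed), (21, Beta, Zed, 23, Tai), (21, Beta, Zed, 28, Ned), (21, Beta, Zed, 39, Ned), (23, Beta, Tai, 11, Kim), (23, Beta, Tai, 21, Zed), (23, Beta, Tai, 23, Tai), (23, Beta, Tai, 28, Ned), (23, Beta, Tai, 39, Ned), (26, Orion, Xia, 2, Quin), (26, Orion, Xia, 2, Tai), (26, Orion, Xia, 26, Xia), (28, Beta, Ned, 11, Kim), (28, Beta, Ned, 21, Zed), (28, Beta, Ned, 23, Tai), (28, Beta, Ned, 28, Ned), (28, Beta, Ned, 39, Ned), (39, Beta, Ned, 11, Kim), (39, Beta, Ned, 21, Zed), (39, Beta, Ned, 23, Tai), (39, Beta, Ned, 28, Ned), (39, Beta, Ned, 39, Ned)}
Selection aname ≠ aname2: {(11, Beta, Kim, 21, Zed), (11, Beta, Kim, 23, Tai), (11, Beta, Kim, 28, Ned), (11, Beta, Kim, 39, Ned), (16, Nova, Hal, 19, Ola), (19, Nova, Ola, 16, Hal), (2, Orion, Quin, 2, Tai), (2, Orion, Quin, 26, Xia), (2, Orion, Tai, 2, Quin), (2, Orion, Tai, 26, Xia), (21, Beta, Zed, 11, Kim), (21, Beta, Zed, 23, Tai), (21, Beta, Zed, 28, Ned), (21, Beta, Zed, 39, Ned), (23, Beta, Tai, 11, Kim), (23, Beta, Tai, 21, Zed), (23, Beta, Tai, 28, Ned), (23, Beta, Tai, 39, Ned), (26, Orion, Xia, 2, Quin), (26, Orion, Xia, 2, Tai), (28, Beta, Ned, 11, Kim), (28, Beta, Ned, 21, Zed), (28, Beta, Ned, 23, Tai), (39, Beta, Ned, 11, Kim), (39, Beta, Ned, 21, Zed), (39, Beta, Ned, 23, Tai)}
Projecting to title, aname2 (17 duplicate(s) eliminated): {(Beta, Kim), (Beta, Ned), (Beta, Tai), (Beta, Zed), (Nova, Hal), (Nova, Ola), (Orion, Quin), (Orion, Tai), (Orion, Xia)}

{(Beta, Kim), (Beta, Ned), (Beta, Tai), (Beta, Zed), (Nova, Hal), (Nova, Ola), (Orion, Quin), (Orion, Tai), (Orion, Xia)}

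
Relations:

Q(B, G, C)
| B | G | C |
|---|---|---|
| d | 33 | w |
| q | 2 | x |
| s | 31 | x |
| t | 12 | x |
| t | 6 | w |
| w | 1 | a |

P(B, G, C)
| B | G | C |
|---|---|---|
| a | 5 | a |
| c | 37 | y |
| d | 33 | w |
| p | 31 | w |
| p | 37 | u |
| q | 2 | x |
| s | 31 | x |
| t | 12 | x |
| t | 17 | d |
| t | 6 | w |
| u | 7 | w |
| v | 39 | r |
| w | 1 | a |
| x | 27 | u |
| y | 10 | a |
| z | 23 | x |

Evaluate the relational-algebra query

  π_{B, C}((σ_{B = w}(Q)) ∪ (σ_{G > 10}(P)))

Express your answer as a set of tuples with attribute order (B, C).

{(c, y), (d, w), (p, u), (p, w), (s, x), (t, d), (t, x), (v, r), (w, a), (x, u), (z, x)}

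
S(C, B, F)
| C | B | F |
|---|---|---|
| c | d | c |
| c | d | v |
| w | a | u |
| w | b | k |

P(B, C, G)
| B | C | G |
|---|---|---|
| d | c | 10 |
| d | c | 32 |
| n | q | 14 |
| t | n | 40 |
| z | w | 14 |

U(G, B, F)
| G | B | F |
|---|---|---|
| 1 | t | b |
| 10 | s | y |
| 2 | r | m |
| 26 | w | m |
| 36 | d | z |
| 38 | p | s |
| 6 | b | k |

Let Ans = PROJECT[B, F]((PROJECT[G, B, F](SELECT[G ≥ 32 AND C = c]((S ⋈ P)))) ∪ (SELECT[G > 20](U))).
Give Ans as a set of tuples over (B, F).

Natural join on C, B: {(c, d, c, 10), (c, d, c, 32), (c, d, v, 10), (c, d, v, 32)}
σ[G ≥ 32 AND C = c]: keep tuples satisfying G ≥ 32 AND C = c → {(c, d, c, 32), (c, d, v, 32)}
Projecting to G, B, F: {(32, d, c), (32, d, v)}
σ[G > 20]: keep tuples satisfying G > 20 → {(26, w, m), (36, d, z), (38, p, s)}
Set union of the two operands is {(26, w, m), (32, d, c), (32, d, v), (36, d, z), (38, p, s)}.
Projecting to B, F: {(d, c), (d, v), (d, z), (p, s), (w, m)}

{(d, c), (d, v), (d, z), (p, s), (w, m)}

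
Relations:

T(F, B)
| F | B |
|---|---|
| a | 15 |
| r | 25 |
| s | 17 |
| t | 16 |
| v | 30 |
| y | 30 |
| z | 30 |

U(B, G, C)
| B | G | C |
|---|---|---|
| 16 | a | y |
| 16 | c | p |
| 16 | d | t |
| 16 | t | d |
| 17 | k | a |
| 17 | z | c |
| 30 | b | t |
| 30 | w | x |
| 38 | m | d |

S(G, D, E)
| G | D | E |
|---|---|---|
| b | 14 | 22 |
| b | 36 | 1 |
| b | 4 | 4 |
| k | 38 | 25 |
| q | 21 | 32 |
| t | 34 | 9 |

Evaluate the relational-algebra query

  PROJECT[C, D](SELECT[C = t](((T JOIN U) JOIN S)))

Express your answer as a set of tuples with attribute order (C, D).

{(t, 14), (t, 36), (t, 4)}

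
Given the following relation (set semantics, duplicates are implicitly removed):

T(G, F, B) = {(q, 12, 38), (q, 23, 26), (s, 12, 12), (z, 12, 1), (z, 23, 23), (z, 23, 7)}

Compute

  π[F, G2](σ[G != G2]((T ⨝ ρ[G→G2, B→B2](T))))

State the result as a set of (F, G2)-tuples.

ρ[G→G2, B→B2]: schema becomes (G2, F, B2); tuples unchanged.
T ⋈ ρ[G→G2, B→B2](T) (natural join on F): {(q, 12, 38, q, 38), (q, 12, 38, s, 12), (q, 12, 38, z, 1), (q, 23, 26, q, 26), (q, 23, 26, z, 23), (q, 23, 26, z, 7), (s, 12, 12, q, 38), (s, 12, 12, s, 12), (s, 12, 12, z, 1), (z, 12, 1, q, 38), (z, 12, 1, s, 12), (z, 12, 1, z, 1), (z, 23, 23, q, 26), (z, 23, 23, z, 23), (z, 23, 23, z, 7), (z, 23, 7, q, 26), (z, 23, 7, z, 23), (z, 23, 7, z, 7)}
σ[G != G2]: keep tuples satisfying G != G2 → {(q, 12, 38, s, 12), (q, 12, 38, z, 1), (q, 23, 26, z, 23), (q, 23, 26, z, 7), (s, 12, 12, q, 38), (s, 12, 12, z, 1), (z, 12, 1, q, 38), (z, 12, 1, s, 12), (z, 23, 23, q, 26), (z, 23, 7, q, 26)}
Projecting to F, G2 (5 duplicate(s) eliminated): {(12, q), (12, s), (12, z), (23, q), (23, z)}

{(12, q), (12, s), (12, z), (23, q), (23, z)}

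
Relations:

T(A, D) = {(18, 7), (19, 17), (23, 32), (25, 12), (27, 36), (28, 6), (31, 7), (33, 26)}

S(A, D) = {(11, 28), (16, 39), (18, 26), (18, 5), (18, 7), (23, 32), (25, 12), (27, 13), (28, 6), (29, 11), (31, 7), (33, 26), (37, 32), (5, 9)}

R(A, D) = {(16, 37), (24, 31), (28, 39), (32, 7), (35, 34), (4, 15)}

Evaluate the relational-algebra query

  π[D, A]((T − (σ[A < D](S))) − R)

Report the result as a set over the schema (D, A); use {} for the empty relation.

{(12, 25), (17, 19), (26, 33), (36, 27), (6, 28), (7, 18), (7, 31)}

σ[A < D]: keep tuples satisfying A < D → {(11, 28), (16, 39), (18, 26), (23, 32), (5, 9)}
Difference: {(18, 7), (19, 17), (23, 32), (25, 12), (27, 36), (28, 6), (31, 7), (33, 26)} with {(11, 28), (16, 39), (18, 26), (23, 32), (5, 9)} → {(18, 7), (19, 17), (25, 12), (27, 36), (28, 6), (31, 7), (33, 26)}
Difference: {(18, 7), (19, 17), (25, 12), (27, 36), (28, 6), (31, 7), (33, 26)} with {(16, 37), (24, 31), (28, 39), (32, 7), (35, 34), (4, 15)} → {(18, 7), (19, 17), (25, 12), (27, 36), (28, 6), (31, 7), (33, 26)}
Projecting to D, A: {(12, 25), (17, 19), (26, 33), (36, 27), (6, 28), (7, 18), (7, 31)}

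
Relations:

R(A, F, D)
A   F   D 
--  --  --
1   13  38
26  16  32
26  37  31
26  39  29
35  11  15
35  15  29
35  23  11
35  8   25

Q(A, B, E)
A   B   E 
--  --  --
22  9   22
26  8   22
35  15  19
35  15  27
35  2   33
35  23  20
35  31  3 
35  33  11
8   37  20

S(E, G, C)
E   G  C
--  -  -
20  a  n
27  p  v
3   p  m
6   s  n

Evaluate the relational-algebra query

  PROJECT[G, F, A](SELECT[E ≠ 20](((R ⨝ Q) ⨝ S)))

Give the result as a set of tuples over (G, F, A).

Joining R and Q on A yields {(26, 16, 32, 8, 22), (26, 37, 31, 8, 22), (26, 39, 29, 8, 22), (35, 11, 15, 15, 19), (35, 11, 15, 15, 27), (35, 11, 15, 2, 33), (35, 11, 15, 23, 20), (35, 11, 15, 31, 3), (35, 11, 15, 33, 11), (35, 15, 29, 15, 19), (35, 15, 29, 15, 27), (35, 15, 29, 2, 33), (35, 15, 29, 23, 20), (35, 15, 29, 31, 3), (35, 15, 29, 33, 11), (35, 23, 11, 15, 19), (35, 23, 11, 15, 27), (35, 23, 11, 2, 33), (35, 23, 11, 23, 20), (35, 23, 11, 31, 3), (35, 23, 11, 33, 11), (35, 8, 25, 15, 19), (35, 8, 25, 15, 27), (35, 8, 25, 2, 33), (35, 8, 25, 23, 20), (35, 8, 25, 31, 3), (35, 8, 25, 33, 11)}.
Joining (R ⨝ Q) and S on E yields {(35, 11, 15, 15, 27, p, v), (35, 11, 15, 23, 20, a, n), (35, 11, 15, 31, 3, p, m), (35, 15, 29, 15, 27, p, v), (35, 15, 29, 23, 20, a, n), (35, 15, 29, 31, 3, p, m), (35, 23, 11, 15, 27, p, v), (35, 23, 11, 23, 20, a, n), (35, 23, 11, 31, 3, p, m), (35, 8, 25, 15, 27, p, v), (35, 8, 25, 23, 20, a, n), (35, 8, 25, 31, 3, p, m)}.
Filtering on E ≠ 20 leaves {(35, 11, 15, 15, 27, p, v), (35, 11, 15, 31, 3, p, m), (35, 15, 29, 15, 27, p, v), (35, 15, 29, 31, 3, p, m), (35, 23, 11, 15, 27, p, v), (35, 23, 11, 31, 3, p, m), (35, 8, 25, 15, 27, p, v), (35, 8, 25, 31, 3, p, m)}.
Projecting to G, F, A (4 duplicate(s) eliminated): {(p, 11, 35), (p, 15, 35), (p, 23, 35), (p, 8, 35)}

{(p, 11, 35), (p, 15, 35), (p, 23, 35), (p, 8, 35)}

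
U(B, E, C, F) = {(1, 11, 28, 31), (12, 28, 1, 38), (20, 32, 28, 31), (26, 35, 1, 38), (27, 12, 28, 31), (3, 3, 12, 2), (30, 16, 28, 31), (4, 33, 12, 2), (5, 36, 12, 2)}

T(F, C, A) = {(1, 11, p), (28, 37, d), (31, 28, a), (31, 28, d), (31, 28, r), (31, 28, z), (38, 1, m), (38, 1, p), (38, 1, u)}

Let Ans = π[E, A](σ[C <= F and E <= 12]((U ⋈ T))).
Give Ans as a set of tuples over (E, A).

{(11, a), (11, d), (11, r), (11, z), (12, a), (12, d), (12, r), (12, z)}

Joining U and T on C, F yields {(1, 11, 28, 31, a), (1, 11, 28, 31, d), (1, 11, 28, 31, r), (1, 11, 28, 31, z), (12, 28, 1, 38, m), (12, 28, 1, 38, p), (12, 28, 1, 38, u), (20, 32, 28, 31, a), (20, 32, 28, 31, d), (20, 32, 28, 31, r), (20, 32, 28, 31, z), (26, 35, 1, 38, m), (26, 35, 1, 38, p), (26, 35, 1, 38, u), (27, 12, 28, 31, a), (27, 12, 28, 31, d), (27, 12, 28, 31, r), (27, 12, 28, 31, z), (30, 16, 28, 31, a), (30, 16, 28, 31, d), (30, 16, 28, 31, r), (30, 16, 28, 31, z)}.
Selection C <= F and E <= 12: {(1, 11, 28, 31, a), (1, 11, 28, 31, d), (1, 11, 28, 31, r), (1, 11, 28, 31, z), (27, 12, 28, 31, a), (27, 12, 28, 31, d), (27, 12, 28, 31, r), (27, 12, 28, 31, z)}
Projecting to E, A: {(11, a), (11, d), (11, r), (11, z), (12, a), (12, d), (12, r), (12, z)}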